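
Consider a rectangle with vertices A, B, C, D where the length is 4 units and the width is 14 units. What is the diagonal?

Using the Pythagorean theorem:
d² = 4² + 14² = 16 + 196 = 212
d = sqrt(212) = 2*sqrt(53)

2*sqrt(53)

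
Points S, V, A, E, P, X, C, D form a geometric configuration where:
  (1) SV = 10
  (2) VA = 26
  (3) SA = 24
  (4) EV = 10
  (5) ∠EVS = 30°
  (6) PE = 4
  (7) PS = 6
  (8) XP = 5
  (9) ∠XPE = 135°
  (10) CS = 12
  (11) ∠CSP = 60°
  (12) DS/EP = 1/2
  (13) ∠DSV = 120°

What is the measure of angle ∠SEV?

Step 1: By the law of cosines on triangle EVS: ES² = 10² + 10² − 2·10·10·cos(30°) = 26.79, so ES ≈ 5.18.
Step 2: By the inverse law of cosines on triangle SEV: cos(∠SEV) = (5.18² + 10² − 10²) / (2·5.18·10) = 26.79/103.53 = 0.2588, so ∠SEV = 75°.

Therefore, the measure of angle ∠SEV = 75°.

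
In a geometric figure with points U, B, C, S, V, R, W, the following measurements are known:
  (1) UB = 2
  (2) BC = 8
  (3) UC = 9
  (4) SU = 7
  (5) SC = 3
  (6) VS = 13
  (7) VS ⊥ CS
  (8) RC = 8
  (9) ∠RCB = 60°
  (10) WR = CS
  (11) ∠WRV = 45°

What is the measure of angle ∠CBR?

Step 1: By the law of cosines on triangle BCR: BR² = 8² + 8² − 2·8·8·cos(60°) = 64, so BR = 8.
Step 2: By the inverse law of cosines on triangle CBR: cos(∠CBR) = (8² + 8² − 8²) / (2·8·8) = 64/128 = 0.5, so ∠CBR = 60°.

Therefore, the measure of angle ∠CBR = 60°.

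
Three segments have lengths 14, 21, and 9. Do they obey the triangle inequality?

For three segments to close into a triangle, no single side can be as long as the other two combined.
The longest side is 21, and 9 + 14 = 23 > 21.
A triangle can be formed.

Yes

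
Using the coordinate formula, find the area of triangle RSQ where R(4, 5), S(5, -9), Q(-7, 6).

The Shoelace formula computes the area from vertex coordinates by summing cross products.
For vertices (4,5), (5,-9), (-7,6):
Signed sum = 4*-9 - 5*5 + 5*6 - -7*-9 + -7*5 - 4*6
= -61 + -33 + -59 = -153
Area = (1/2)|-153| = 153/2.

153/2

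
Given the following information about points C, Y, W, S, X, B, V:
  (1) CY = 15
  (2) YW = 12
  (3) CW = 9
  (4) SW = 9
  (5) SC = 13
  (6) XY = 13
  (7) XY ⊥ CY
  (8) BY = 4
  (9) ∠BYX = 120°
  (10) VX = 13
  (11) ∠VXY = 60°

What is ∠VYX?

Step 1: By the law of cosines on triangle YXV: YV² = 13² + 13² − 2·13·13·cos(60°) = 169, so YV = 13.
Step 2: By the inverse law of cosines on triangle VYX: cos(∠VYX) = (13² + 13² − 13²) / (2·13·13) = 169/338 = 0.5, so ∠VYX = 60°.

Therefore, the measure of angle ∠VYX = 60°.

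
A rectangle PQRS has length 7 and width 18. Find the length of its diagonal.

d = sqrt(7^2 + 18^2) = sqrt(373)

sqrt(373)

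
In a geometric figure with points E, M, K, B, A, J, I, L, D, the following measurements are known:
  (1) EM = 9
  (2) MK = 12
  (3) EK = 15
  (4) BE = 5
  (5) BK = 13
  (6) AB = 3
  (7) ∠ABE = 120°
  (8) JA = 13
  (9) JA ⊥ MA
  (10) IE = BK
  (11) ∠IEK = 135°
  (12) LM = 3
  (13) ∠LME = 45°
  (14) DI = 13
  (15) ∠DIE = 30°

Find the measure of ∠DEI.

From the given relations: IE = BK = 13.
Step 1: By the law of cosines on triangle EID: ED² = 13² + 13² − 2·13·13·cos(30°) = 45.28, so ED ≈ 6.73.
Step 2: By the inverse law of cosines on triangle DEI: cos(∠DEI) = (6.73² + 13² − 13²) / (2·6.73·13) = 45.28/174.96 = 0.2588, so ∠DEI = 75°.

Therefore, the measure of angle ∠DEI = 75°.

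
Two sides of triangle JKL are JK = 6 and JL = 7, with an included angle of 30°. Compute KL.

By the law of cosines: KL^2 = JK^2 + JL^2 - 2*JK*JL*cos(J)
KL^2 = 6^2 + 7^2 - 2*6*7*cos(30°)
KL^2 = 36 + 49 - 84*(sqrt(3)/2)
KL^2 = 85 - 42*sqrt(3)
KL = sqrt(85 - 42*sqrt(3))

sqrt(85 - 42*sqrt(3))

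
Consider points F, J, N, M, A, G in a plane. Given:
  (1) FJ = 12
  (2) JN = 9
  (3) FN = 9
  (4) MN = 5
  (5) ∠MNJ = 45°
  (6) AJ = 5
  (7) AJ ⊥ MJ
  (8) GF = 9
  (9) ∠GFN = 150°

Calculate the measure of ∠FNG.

Step 1: By the law of cosines on triangle NFG: NG² = 9² + 9² − 2·9·9·cos(150°) = 302.3, so NG ≈ 17.39.
Step 2: By the inverse law of cosines on triangle FNG: cos(∠FNG) = (9² + 17.39² − 9²) / (2·9·17.39) = 302.3/312.96 = 0.9659, so ∠FNG = 15°.

Therefore, the measure of angle ∠FNG = 15°.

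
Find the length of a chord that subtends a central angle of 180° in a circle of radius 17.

Chord = 2(17) sin(90°) = 34

34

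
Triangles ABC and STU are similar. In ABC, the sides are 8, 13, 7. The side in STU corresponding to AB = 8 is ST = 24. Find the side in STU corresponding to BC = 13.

k = 24/8 = 3. TU = 3 * 13 = 39.

39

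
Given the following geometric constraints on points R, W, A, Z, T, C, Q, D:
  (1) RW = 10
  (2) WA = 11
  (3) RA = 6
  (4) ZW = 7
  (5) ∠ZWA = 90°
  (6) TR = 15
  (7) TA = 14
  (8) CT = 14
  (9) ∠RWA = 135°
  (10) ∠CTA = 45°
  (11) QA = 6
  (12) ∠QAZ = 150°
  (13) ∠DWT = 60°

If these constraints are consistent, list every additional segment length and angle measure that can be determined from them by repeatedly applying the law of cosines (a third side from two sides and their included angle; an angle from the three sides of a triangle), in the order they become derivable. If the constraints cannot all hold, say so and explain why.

These constraints are not satisfiable: (1), (2) and (3) fix all three sides of triangle RWA, so by the law of cosines cos(∠RWA) = (10² + 11² − 6²) / (2·10·11) = 0.8409, i.e. ∠RWA ≈ 32.76°, which contradicts (9) ∠RWA = 135°. No planar figure meets all of them, so nothing further can be derived.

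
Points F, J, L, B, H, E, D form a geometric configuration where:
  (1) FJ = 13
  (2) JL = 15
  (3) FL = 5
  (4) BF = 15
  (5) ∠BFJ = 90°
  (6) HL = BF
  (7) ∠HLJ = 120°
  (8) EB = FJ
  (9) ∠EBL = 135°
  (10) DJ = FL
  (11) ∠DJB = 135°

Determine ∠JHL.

From the given relations: HL = BF = 15.
Step 1: By the law of cosines on triangle HLJ: HJ² = 15² + 15² − 2·15·15·cos(120°) = 675, so HJ = 15·√3.
Step 2: By the inverse law of cosines on triangle JHL: cos(∠JHL) = ((15·√3)² + 15² − 15²) / (2·15·√3·15) = 675/779.42 = 0.866, so ∠JHL = 30°.

Therefore, the measure of angle ∠JHL = 30°.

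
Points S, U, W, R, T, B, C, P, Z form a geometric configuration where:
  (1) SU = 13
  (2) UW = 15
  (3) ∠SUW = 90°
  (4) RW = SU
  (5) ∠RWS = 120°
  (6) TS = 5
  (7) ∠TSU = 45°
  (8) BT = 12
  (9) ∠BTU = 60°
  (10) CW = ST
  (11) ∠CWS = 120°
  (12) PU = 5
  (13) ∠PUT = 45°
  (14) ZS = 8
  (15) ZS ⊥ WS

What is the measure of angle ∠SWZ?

Step 1: By the law of cosines on triangle WUS: WS² = 15² + 13² − 2·15·13·cos(90°) = 394, so WS ≈ 19.85.
Step 2: By the law of cosines on triangle WSZ: WZ² = 19.85² + 8² − 2·19.85·8·cos(90°) = 458, so WZ ≈ 21.4.
Step 3: By the inverse law of cosines on triangle SWZ: cos(∠SWZ) = (19.85² + 21.4² − 8²) / (2·19.85·21.4) = 788/849.59 = 0.9275, so ∠SWZ = 21.95°.

Therefore, the measure of angle ∠SWZ = 21.95°.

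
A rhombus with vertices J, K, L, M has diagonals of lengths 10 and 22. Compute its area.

Area = (10 * 22) / 2 = 220 / 2 = 110

110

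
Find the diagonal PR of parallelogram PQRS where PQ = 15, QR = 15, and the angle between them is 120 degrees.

The diagonal of a parallelogram can be found by treating two adjacent sides and the diagonal as a triangle.
Applying the law of cosines with sides 15, 15 and included angle 120°:
d^2 = 225 + 225 - 450*cos(120°) = 675
d = 15*sqrt(3)

15*sqrt(3)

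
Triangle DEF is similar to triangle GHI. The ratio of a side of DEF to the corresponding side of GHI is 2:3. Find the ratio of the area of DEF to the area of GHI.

The ratio of areas of similar triangles equals the square of the side ratio.
Side ratio = 2:3
Area ratio = (2/3)^2 = 4/9 = 4:9

4:9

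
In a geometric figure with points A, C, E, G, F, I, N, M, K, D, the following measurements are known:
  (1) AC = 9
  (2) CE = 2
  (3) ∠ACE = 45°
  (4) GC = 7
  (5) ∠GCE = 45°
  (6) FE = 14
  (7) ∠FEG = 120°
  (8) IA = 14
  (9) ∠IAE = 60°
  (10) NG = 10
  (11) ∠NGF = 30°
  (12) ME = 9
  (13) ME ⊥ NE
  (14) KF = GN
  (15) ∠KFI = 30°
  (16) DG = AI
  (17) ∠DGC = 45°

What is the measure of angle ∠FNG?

Step 1: By the law of cosines on triangle ECG: EG² = 2² + 7² − 2·2·7·cos(45°) = 33.2, so EG ≈ 5.76.
Step 2: By the law of cosines on triangle FEG: FG² = 14² + 5.76² − 2·14·5.76·cos(120°) = 309.87, so FG ≈ 17.6.
Step 3: By the law of cosines on triangle NGF: NF² = 10² + 17.6² − 2·10·17.6·cos(30°) = 104.97, so NF ≈ 10.25.
Step 4: By the inverse law of cosines on triangle FNG: cos(∠FNG) = (10.25² + 10² − 17.6²) / (2·10.25·10) = -104.89/204.91 = -0.5119, so ∠FNG = 120.79°.

Therefore, the measure of angle ∠FNG = 120.79°.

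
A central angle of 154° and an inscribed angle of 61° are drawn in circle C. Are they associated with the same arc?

By the inscribed angle theorem, the inscribed angle for a central angle of 154° should be 154° / 2 = 77°.
The given inscribed angle is 61°, which does not equal 77°.
Therefore, no, they do not correspond to the same arc.

No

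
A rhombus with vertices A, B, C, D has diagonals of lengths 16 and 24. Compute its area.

Area of a rhombus = (d1 * d2) / 2
Area = (16 * 24) / 2
Area = 384 / 2
Area = 192

192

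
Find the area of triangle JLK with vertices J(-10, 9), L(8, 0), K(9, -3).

Shoelace: Area = (1/2)|-10(0--3) + 8(-3-9) + 9(9-0)| = (1/2)(45) = 45/2

45/2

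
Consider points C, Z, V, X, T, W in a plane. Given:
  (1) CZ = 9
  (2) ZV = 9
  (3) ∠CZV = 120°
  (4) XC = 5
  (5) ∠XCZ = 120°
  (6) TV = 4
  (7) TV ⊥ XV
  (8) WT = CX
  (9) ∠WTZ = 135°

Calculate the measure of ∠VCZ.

Step 1: By the law of cosines on triangle CZV: CV² = 9² + 9² − 2·9·9·cos(120°) = 243, so CV = 9·√3.
Step 2: By the inverse law of cosines on triangle VCZ: cos(∠VCZ) = ((9·√3)² + 9² − 9²) / (2·9·√3·9) = 243/280.59 = 0.866, so ∠VCZ = 30°.

Therefore, the measure of angle ∠VCZ = 30°.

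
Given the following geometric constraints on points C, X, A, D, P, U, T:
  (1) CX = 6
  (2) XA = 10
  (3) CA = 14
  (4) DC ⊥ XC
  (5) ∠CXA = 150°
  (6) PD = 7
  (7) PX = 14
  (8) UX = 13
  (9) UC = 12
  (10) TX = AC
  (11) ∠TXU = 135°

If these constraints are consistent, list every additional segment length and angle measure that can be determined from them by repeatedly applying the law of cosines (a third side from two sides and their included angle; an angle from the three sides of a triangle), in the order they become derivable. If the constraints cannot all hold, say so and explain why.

These constraints are not satisfiable: (1), (2) and (3) fix all three sides of triangle CXA, so by the law of cosines cos(∠CXA) = (6² + 10² − 14²) / (2·6·10) = -0.5000, i.e. ∠CXA ≈ 120°, which contradicts (5) ∠CXA = 150°. No planar figure meets all of them, so nothing further can be derived.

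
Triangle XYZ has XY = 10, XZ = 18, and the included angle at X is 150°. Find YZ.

By the law of cosines: YZ^2 = XY^2 + XZ^2 - 2*XY*XZ*cos(X)
YZ^2 = 10^2 + 18^2 - 2*10*18*cos(150°)
YZ^2 = 100 + 324 - 360*(-sqrt(3)/2)
YZ^2 = 180*sqrt(3) + 424
YZ = 2*sqrt(45*sqrt(3) + 106)

2*sqrt(45*sqrt(3) + 106)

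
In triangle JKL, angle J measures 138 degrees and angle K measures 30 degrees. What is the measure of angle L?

Let angle L = x. Then 138 + 30 + x = 180.
x = 180 - 168 = 12 degrees.

12 degrees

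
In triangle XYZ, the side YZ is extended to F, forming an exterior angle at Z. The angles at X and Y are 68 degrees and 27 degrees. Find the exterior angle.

By the exterior angle theorem, an exterior angle of a triangle equals the sum of the two remote interior angles.
Exterior angle = angle X + angle Y
Exterior angle = 68 + 27 = 95 degrees

95 degrees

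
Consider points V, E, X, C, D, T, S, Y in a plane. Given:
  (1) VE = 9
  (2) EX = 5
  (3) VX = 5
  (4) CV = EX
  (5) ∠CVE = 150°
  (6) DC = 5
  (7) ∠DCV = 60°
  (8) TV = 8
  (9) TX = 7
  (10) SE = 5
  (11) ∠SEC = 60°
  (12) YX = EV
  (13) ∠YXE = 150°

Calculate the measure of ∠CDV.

From the given relations: CV = EX = 5.
Step 1: By the law of cosines on triangle DCV: DV² = 5² + 5² − 2·5·5·cos(60°) = 25, so DV = 5.
Step 2: By the inverse law of cosines on triangle CDV: cos(∠CDV) = (5² + 5² − 5²) / (2·5·5) = 25/50 = 0.5, so ∠CDV = 60°.

Therefore, the measure of angle ∠CDV = 60°.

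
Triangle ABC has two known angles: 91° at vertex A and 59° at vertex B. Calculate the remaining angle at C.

By the triangle angle sum property, the three interior angles of any triangle add up to 180°.
We know angle A = 91° and angle B = 59°, so their sum is 150°.
Therefore angle C = 180° - 150° = 30°.

30 degrees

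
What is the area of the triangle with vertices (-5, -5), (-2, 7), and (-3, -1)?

The Shoelace formula computes the area from vertex coordinates by summing cross products.
For vertices (-5,-5), (-2,7), (-3,-1):
Signed sum = -5*7 - -2*-5 + -2*-1 - -3*7 + -3*-5 - -5*-1
= -45 + 23 + 10 = -12
Area = (1/2)|-12| = 6.

6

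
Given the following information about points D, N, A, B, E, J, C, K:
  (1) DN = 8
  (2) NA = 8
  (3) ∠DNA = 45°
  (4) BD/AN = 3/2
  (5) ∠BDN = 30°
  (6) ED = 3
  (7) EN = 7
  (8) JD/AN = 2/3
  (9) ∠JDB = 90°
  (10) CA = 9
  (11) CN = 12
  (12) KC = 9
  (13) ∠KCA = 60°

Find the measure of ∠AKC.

Step 1: By the law of cosines on triangle KCA: KA² = 9² + 9² − 2·9·9·cos(60°) = 81, so KA = 9.
Step 2: By the inverse law of cosines on triangle AKC: cos(∠AKC) = (9² + 9² − 9²) / (2·9·9) = 81/162 = 0.5, so ∠AKC = 60°.

Therefore, the measure of angle ∠AKC = 60°.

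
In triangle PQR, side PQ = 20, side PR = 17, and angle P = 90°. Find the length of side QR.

Since angle P = 90°, this is a right triangle and the law of cosines reduces to the Pythagorean theorem.
QR^2 = 20^2 + 17^2 = 689
QR = sqrt(689)

sqrt(689)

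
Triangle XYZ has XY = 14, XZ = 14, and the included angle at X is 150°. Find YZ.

By the law of cosines: YZ^2 = XY^2 + XZ^2 - 2*XY*XZ*cos(X)
YZ^2 = 14^2 + 14^2 - 2*14*14*cos(150°)
YZ^2 = 196 + 196 - 392*(-sqrt(3)/2)
YZ^2 = 196*sqrt(3) + 392
YZ = 14*sqrt(sqrt(3) + 2)

14*sqrt(sqrt(3) + 2)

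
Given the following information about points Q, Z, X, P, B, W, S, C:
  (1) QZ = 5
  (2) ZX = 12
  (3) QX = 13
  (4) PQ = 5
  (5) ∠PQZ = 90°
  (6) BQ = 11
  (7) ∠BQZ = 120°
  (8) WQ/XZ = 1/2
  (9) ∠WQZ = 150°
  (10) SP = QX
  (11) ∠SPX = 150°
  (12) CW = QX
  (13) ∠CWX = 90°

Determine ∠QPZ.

Step 1: By the law of cosines on triangle PQZ: PZ² = 5² + 5² − 2·5·5·cos(90°) = 50, so PZ = 5·√2.
Step 2: By the inverse law of cosines on triangle QPZ: cos(∠QPZ) = (5² + (5·√2)² − 5²) / (2·5·5·√2) = 50/70.71 = 0.7071, so ∠QPZ = 45°.

Therefore, the measure of angle ∠QPZ = 45°.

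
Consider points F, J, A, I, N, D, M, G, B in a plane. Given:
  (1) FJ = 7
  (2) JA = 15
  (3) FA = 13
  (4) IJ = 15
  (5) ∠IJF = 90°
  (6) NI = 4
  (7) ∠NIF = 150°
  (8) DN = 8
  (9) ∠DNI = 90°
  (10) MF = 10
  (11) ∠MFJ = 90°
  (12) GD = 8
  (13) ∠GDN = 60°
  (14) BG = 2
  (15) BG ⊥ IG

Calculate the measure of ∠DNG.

Step 1: By the law of cosines on triangle NDG: NG² = 8² + 8² − 2·8·8·cos(60°) = 64, so NG = 8.
Step 2: By the inverse law of cosines on triangle DNG: cos(∠DNG) = (8² + 8² − 8²) / (2·8·8) = 64/128 = 0.5, so ∠DNG = 60°.

Therefore, the measure of angle ∠DNG = 60°.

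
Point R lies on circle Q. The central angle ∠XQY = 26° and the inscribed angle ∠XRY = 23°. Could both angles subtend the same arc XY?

By the inscribed angle theorem, the inscribed angle for a central angle of 26° should be 26° / 2 = 13°.
The given inscribed angle is 23°, which does not equal 13°.
Therefore, no, they do not correspond to the same arc.

No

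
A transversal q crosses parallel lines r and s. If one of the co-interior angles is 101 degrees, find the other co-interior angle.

Co-interior (same-side interior) angles are between the parallel lines on the same side of the transversal.
Unlike corresponding or alternate interior angles, they are supplementary rather than equal.
So the angle = 180 - 101 = 79 degrees.

79 degrees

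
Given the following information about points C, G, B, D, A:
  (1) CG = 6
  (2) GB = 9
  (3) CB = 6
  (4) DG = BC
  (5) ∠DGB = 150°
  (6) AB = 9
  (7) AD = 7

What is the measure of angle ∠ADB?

From the given relations: DG = BC = 6.
Step 1: By the law of cosines on triangle DGB: DB² = 6² + 9² − 2·6·9·cos(150°) = 210.53, so DB ≈ 14.51.
Step 2: By the inverse law of cosines on triangle ADB: cos(∠ADB) = (7² + 14.51² − 9²) / (2·7·14.51) = 178.53/203.14 = 0.8789, so ∠ADB = 28.49°.

Therefore, the measure of angle ∠ADB = 28.49°.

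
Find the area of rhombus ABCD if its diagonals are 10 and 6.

Area = (10 * 6) / 2 = 60 / 2 = 30

30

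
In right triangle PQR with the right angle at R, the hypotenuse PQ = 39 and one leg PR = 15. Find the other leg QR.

QR = sqrt(39^2 - 15^2) = sqrt(1296) = 36

36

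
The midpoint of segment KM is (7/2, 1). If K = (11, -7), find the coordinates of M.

Using the midpoint formula: M = ((x1 + x2)/2, (y1 + y2)/2)
We know M = (7/2, 1) and K = (11, -7)
For x: 7/2 = (11 + x2)/2, so x2 = 2*7/2 - 11 = -4
For y: 1 = (-7 + y2)/2, so y2 = 2*1 - -7 = 9
M = (-4, 9)

(-4, 9)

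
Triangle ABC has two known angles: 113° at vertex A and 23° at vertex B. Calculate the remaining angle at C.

The interior angles sum to 180°: angle C = 180 - 113 - 23 = 44°.
The triangle is obtuse (angles 113°, 23°, 44°).

44 degrees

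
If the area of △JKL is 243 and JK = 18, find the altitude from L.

height = 2 * 243 / 18 = 27

27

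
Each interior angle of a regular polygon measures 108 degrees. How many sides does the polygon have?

Exterior angle = 180 - 108 = 72. n = 360 / 72 = 5.

5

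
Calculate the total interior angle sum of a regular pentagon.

The sum of interior angles of an n-sided polygon is (n - 2) * 180.
For n = 5: (5 - 2) * 180 = 3 * 180 = 540 degrees.

540 degrees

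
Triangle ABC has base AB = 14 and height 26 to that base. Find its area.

Area = (1/2) * base * height
Area = (1/2) * 14 * 26
Area = 182

182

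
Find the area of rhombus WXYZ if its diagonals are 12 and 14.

Area = (12 * 14) / 2 = 168 / 2 = 84

84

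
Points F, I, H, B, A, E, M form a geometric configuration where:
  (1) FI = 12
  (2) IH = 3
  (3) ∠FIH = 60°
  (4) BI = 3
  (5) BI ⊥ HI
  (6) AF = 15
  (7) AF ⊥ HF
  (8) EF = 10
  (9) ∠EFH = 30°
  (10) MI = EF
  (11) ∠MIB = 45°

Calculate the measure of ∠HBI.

Step 1: By the law of cosines on triangle BIH: BH² = 3² + 3² − 2·3·3·cos(90°) = 18, so BH = 3·√2.
Step 2: By the inverse law of cosines on triangle HBI: cos(∠HBI) = ((3·√2)² + 3² − 3²) / (2·3·√2·3) = 18/25.46 = 0.7071, so ∠HBI = 45°.

Therefore, the measure of angle ∠HBI = 45°.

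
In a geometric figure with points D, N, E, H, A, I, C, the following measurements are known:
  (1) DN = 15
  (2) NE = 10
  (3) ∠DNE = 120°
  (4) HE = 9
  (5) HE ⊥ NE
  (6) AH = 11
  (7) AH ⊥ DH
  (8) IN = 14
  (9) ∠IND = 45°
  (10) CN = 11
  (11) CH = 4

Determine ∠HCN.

Step 1: By the law of cosines on triangle HEN: HN² = 9² + 10² − 2·9·10·cos(90°) = 181, so HN = √181.
Step 2: By the inverse law of cosines on triangle HCN: cos(∠HCN) = (4² + 11² − √181²) / (2·4·11) = -44/88 = -0.5, so ∠HCN = 120°.

Therefore, the measure of angle ∠HCN = 120°.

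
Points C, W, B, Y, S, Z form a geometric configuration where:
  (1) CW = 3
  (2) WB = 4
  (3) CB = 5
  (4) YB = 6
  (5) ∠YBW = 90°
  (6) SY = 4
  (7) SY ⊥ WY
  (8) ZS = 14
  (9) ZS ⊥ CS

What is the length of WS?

Step 1: By the law of cosines on triangle WBY: WY² = 4² + 6² − 2·4·6·cos(90°) = 52, so WY = 2·√13.
Step 2: By the law of cosines on triangle WYS: WS² = (2·√13)² + 4² − 2·2·√13·4·cos(90°) = 68, so WS = 2·√17.

Therefore, the length of WS = 2·√17.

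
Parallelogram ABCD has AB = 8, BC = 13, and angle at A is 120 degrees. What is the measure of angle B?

Consecutive angles are supplementary: angle B = 180 - 120 = 60 degrees.

60 degrees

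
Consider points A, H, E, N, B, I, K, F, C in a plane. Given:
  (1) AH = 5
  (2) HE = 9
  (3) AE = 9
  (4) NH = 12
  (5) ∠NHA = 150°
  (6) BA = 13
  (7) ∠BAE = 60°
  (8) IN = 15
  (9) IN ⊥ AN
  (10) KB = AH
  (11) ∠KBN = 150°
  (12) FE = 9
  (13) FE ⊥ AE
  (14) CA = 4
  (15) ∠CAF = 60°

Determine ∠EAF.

Step 1: By the law of cosines on triangle AEF: AF² = 9² + 9² − 2·9·9·cos(90°) = 162, so AF = 9·√2.
Step 2: By the inverse law of cosines on triangle EAF: cos(∠EAF) = (9² + (9·√2)² − 9²) / (2·9·9·√2) = 162/229.1 = 0.7071, so ∠EAF = 45°.

Therefore, the measure of angle ∠EAF = 45°.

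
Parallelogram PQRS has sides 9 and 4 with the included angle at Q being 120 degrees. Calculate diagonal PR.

The diagonal of a parallelogram can be found by treating two adjacent sides and the diagonal as a triangle.
Applying the law of cosines with sides 9, 4 and included angle 120°:
d^2 = 81 + 16 - 72*cos(120°) = 133
d = sqrt(133)

sqrt(133)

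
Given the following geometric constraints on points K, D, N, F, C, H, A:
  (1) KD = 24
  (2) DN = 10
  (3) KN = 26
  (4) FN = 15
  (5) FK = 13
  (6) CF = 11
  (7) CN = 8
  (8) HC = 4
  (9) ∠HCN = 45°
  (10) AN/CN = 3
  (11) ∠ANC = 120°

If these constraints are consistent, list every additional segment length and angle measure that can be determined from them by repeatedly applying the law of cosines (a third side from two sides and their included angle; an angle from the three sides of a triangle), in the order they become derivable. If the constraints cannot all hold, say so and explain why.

The constraints are consistent. Derivable facts, in order:
After 1 step:
- CA = 8·√13
- NH ≈ 5.89
- ∠CFN = 31.29°
- ∠CNF = 45.57°
- ∠DKN = 22.62°
- ∠DNK = 67.38°
- ∠FCN = 103.14°
- ∠FKN = 23.49°
- ∠FNK = 20.21°
- ∠KDN = 90°
- ∠KFN = 136.31°
After 2 steps:
- ∠ACN = 46.1°
- ∠CAN = 13.9°
- ∠CHN = 106.32°
- ∠CNH = 28.68°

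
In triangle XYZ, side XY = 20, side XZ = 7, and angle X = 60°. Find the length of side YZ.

When two sides and the included angle are known, the law of cosines gives the third side.
c^2 = a^2 + b^2 - 2ab cos(C) generalizes the Pythagorean theorem to non-right triangles.
Here: YZ^2 = 400 + 49 - 280*(1/2) = 309
YZ = sqrt(309)

sqrt(309)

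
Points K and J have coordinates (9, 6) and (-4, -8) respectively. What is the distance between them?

The horizontal distance is |-4 - 9| = 13 and the vertical distance is |-8 - 6| = 14.
By the Pythagorean theorem, d = sqrt(13^2 + 14^2) = sqrt(365).

sqrt(365)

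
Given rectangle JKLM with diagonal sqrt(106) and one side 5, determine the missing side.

The diagonal of a rectangle forms a right triangle with the two sides.
Rearranging the Pythagorean theorem: missing side = sqrt(d^2 - known^2).
= sqrt(106 - 25) = sqrt(81) = 9.

9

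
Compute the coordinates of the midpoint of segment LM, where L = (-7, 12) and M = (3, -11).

The midpoint is the average of the coordinates:
x: (-7 + 3)/2 = -2
y: (12 + -11)/2 = 1/2
Midpoint = (-2, 1/2)

(-2, 1/2)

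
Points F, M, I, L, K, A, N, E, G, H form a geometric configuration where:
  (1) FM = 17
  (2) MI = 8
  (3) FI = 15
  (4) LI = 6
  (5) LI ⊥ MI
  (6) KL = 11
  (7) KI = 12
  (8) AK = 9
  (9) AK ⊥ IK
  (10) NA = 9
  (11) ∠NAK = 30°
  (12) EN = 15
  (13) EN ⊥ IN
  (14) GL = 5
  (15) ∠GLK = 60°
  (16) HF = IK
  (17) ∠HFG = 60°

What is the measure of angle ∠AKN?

Step 1: By the law of cosines on triangle KAN: KN² = 9² + 9² − 2·9·9·cos(30°) = 21.7, so KN ≈ 4.66.
Step 2: By the inverse law of cosines on triangle AKN: cos(∠AKN) = (9² + 4.66² − 9²) / (2·9·4.66) = 21.7/83.86 = 0.2588, so ∠AKN = 75°.

Therefore, the measure of angle ∠AKN = 75°.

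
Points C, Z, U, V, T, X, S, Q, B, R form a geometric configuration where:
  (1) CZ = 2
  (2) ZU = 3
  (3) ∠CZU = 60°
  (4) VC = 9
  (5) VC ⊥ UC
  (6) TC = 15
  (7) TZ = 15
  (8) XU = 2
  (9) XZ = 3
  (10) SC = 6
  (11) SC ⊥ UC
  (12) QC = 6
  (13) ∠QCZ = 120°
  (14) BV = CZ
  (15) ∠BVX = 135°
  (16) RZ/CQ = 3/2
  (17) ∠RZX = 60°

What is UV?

Step 1: By the law of cosines on triangle UZC: UC² = 3² + 2² − 2·3·2·cos(60°) = 7, so UC = √7.
Step 2: By the law of cosines on triangle UCV: UV² = √7² + 9² − 2·√7·9·cos(90°) = 88, so UV = 2·√22.

Therefore, the length of UV = 2·√22.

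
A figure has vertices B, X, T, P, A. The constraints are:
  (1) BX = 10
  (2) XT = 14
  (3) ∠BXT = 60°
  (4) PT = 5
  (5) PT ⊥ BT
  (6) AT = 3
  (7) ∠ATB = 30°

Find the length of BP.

Step 1: By the law of cosines on triangle BXT: BT² = 10² + 14² − 2·10·14·cos(60°) = 156, so BT = 2·√39.
Step 2: By the law of cosines on triangle BTP: BP² = (2·√39)² + 5² − 2·2·√39·5·cos(90°) = 181, so BP = √181.

Therefore, the length of BP = √181.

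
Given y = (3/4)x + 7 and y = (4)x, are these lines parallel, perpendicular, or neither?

Slope of line 1: m1 = 3/4
Slope of line 2: m2 = 4
m1 != m2 and m1*m2 = 3 != -1. Neither.

Neither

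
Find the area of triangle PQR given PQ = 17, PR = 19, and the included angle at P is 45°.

Area = (1/2) * PQ * PR * sin(P)
Area = (1/2) * 17 * 19 * sin(45°)
Area = (1/2) * 17 * 19 * sqrt(2)/2
Area = 323*sqrt(2)/4

323*sqrt(2)/4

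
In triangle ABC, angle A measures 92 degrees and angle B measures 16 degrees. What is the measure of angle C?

angle C = 180 - 92 - 16 = 72 degrees.

72 degrees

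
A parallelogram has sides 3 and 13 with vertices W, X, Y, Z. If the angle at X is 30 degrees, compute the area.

The area of a parallelogram equals the product of two adjacent sides times the sine of the included angle.
This is because the height equals 13 * sin(30°) = 13/2.
Area = 3 * 13/2 = 39/2

39/2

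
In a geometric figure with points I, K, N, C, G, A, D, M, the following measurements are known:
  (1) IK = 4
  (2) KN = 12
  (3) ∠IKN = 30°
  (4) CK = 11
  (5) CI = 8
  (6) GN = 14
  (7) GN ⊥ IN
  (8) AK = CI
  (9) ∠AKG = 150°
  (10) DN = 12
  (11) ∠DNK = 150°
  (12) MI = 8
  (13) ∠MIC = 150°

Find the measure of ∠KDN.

Step 1: By the law of cosines on triangle DNK: DK² = 12² + 12² − 2·12·12·cos(150°) = 537.42, so DK ≈ 23.18.
Step 2: By the inverse law of cosines on triangle KDN: cos(∠KDN) = (23.18² + 12² − 12²) / (2·23.18·12) = 537.42/556.37 = 0.9659, so ∠KDN = 15°.

Therefore, the measure of angle ∠KDN = 15°.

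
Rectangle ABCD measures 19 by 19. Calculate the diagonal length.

A rectangle's diagonal splits it into two right triangles, with the diagonal as the hypotenuse.
By the Pythagorean theorem, d^2 = 19^2 + 19^2 = 722.
Therefore d = sqrt(722) = 19*sqrt(2).

19*sqrt(2)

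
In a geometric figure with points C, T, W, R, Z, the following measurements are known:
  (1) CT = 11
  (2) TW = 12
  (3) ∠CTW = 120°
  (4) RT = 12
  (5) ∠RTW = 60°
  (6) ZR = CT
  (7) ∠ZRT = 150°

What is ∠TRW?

Step 1: By the law of cosines on triangle RTW: RW² = 12² + 12² − 2·12·12·cos(60°) = 144, so RW = 12.
Step 2: By the inverse law of cosines on triangle TRW: cos(∠TRW) = (12² + 12² − 12²) / (2·12·12) = 144/288 = 0.5, so ∠TRW = 60°.

Therefore, the measure of angle ∠TRW = 60°.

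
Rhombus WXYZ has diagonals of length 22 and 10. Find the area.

The diagonals of a rhombus divide it into four right triangles.
Each triangle has legs 22/ 2 = 11 and 10/2 = 5, so each has area (1/2)*11*5 = 55/2.
Four such triangles give total area = (d1 * d2) / 2 = 110.

110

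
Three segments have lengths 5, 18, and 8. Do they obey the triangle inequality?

No.
The triangle inequality is violated: 5 + 8 = 13 ≤ 18.
These lengths cannot form a triangle.

No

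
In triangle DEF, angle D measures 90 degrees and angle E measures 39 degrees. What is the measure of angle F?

By the triangle angle sum property, the three interior angles of any triangle add up to 180°.
We know angle D = 90° and angle E = 39°, so their sum is 129°.
Therefore angle F = 180° - 129° = 51°.

51 degrees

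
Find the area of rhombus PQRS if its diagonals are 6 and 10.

Area = (6 * 10) / 2 = 60 / 2 = 30

30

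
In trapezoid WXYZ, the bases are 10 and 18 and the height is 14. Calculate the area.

A trapezoid's area equals the midsegment times the height.
The midsegment is (10 + 18) / 2 = 14.
Area = 14 * 14 = 196.

196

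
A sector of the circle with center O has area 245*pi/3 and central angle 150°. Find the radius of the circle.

r² = 360 × 245*pi/3 / (π × 150) = 196, so r = 14.

14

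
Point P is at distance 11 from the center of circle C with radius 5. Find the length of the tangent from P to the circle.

tangent = √(d² - r²) = √(11² - 5²) = √(121 - 25) = √96 = 4*sqrt(6)

4*sqrt(6)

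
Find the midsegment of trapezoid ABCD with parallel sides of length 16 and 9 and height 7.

The midsegment (median) of a trapezoid connects the midpoints of the non-parallel sides.
Its length is the average of the two bases: (16 + 9) / 2 = 25/2.

25/2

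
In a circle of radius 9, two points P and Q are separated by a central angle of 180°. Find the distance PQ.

Chord length = 2r sin(θ/2)
= 2 × 9 × sin(180°/2)
= 2 × 9 × sin(90°)
= 18

18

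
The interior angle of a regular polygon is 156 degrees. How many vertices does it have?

Each interior angle of a regular n-gon is (n - 2) * 180 / n.
Setting this equal to 156:
(n - 2) * 180 / n = 156
Each exterior angle = 180 - 156 = 24 degrees.
Since exterior angles sum to 360: n = 360 / 24 = 15.

15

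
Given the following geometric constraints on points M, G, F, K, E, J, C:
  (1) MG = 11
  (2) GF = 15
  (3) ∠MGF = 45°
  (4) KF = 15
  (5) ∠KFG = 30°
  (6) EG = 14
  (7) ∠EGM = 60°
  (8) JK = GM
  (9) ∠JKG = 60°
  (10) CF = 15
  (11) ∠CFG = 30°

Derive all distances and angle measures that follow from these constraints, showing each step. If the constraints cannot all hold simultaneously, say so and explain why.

The constraints are consistent.

From the given relations:
  JK = GM = 11

Step 1: From MG = 11, GF = 15, and ∠MGF = 45°, by the law of cosines:
  MF² = MG² + GF² - 2·MG·GF·cos(45°) = 121 + 225 - 233.3 = 112.7
  MF ≈ 10.61

Step 2: From MG = 11, GE = 14, and ∠MGE = 60°, by the law of cosines:
  ME² = MG² + GE² - 2·MG·GE·cos(60°) = 121 + 196 - 154 = 163
  ME = √163

Step 3: From GF = 15, FK = 15, and ∠GFK = 30°, by the law of cosines:
  GK² = GF² + FK² - 2·GF·FK·cos(30°) = 225 + 225 - 389.7 = 60.29
  GK ≈ 7.76

Step 4: From GF = 15, FC = 15, and ∠GFC = 30°, by the law of cosines:
  GC² = GF² + FC² - 2·GF·FC·cos(30°) = 225 + 225 - 389.7 = 60.29
  GC ≈ 7.76

Step 5: From GK = 7.76, KJ = 11, and ∠GKJ = 60°, by the law of cosines:
  GJ² = GK² + KJ² - 2·GK·KJ·cos(60°) = 60.29 + 121 - 85.41 = 95.88
  GJ ≈ 9.79

Step 6: From ME = √163, MG = 11, EG = 14, by the inverse law of cosines:
  cos(∠EMG) = (ME² + MG² - EG²) / (2·ME·MG)
  ∠EMG = 71.74°

Step 7: From MF = 10.61, MG = 11, FG = 15, by the inverse law of cosines:
  cos(∠FMG) = (MF² + MG² - FG²) / (2·MF·MG)
  ∠FMG = 87.88°

Step 8: From GC = 7.76, GF = 15, CF = 15, by the inverse law of cosines:
  cos(∠CGF) = (GC² + GF² - CF²) / (2·GC·GF)
  ∠CGF = 75°

Step 9: From GF = 15, GK = 7.76, FK = 15, by the inverse law of cosines:
  cos(∠FGK) = (GF² + GK² - FK²) / (2·GF·GK)
  ∠FGK = 75°

Step 10: From FG = 15, FM = 10.61, GM = 11, by the inverse law of cosines:
  cos(∠GFM) = (FG² + FM² - GM²) / (2·FG·FM)
  ∠GFM = 47.12°

Step 11: From KF = 15, KG = 7.76, FG = 15, by the inverse law of cosines:
  cos(∠FKG) = (KF² + KG² - FG²) / (2·KF·KG)
  ∠FKG = 75°

Step 12: From EG = 14, EM = √163, GM = 11, by the inverse law of cosines:
  cos(∠GEM) = (EG² + EM² - GM²) / (2·EG·EM)
  ∠GEM = 48.26°

Step 13: From CF = 15, CG = 7.76, FG = 15, by the inverse law of cosines:
  cos(∠FCG) = (CF² + CG² - FG²) / (2·CF·CG)
  ∠FCG = 75°

Step 14: From GJ = 9.79, GK = 7.76, JK = 11, by the inverse law of cosines:
  cos(∠JGK) = (GJ² + GK² - JK²) / (2·GJ·GK)
  ∠JGK = 76.63°

Step 15: From JG = 9.79, JK = 11, GK = 7.76, by the inverse law of cosines:
  cos(∠GJK) = (JG² + JK² - GK²) / (2·JG·JK)
  ∠GJK = 43.37°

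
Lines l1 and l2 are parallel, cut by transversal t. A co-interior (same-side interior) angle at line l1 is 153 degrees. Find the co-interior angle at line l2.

Co-interior angles sum to 180: 180 - 153 = 27 degrees.

27 degrees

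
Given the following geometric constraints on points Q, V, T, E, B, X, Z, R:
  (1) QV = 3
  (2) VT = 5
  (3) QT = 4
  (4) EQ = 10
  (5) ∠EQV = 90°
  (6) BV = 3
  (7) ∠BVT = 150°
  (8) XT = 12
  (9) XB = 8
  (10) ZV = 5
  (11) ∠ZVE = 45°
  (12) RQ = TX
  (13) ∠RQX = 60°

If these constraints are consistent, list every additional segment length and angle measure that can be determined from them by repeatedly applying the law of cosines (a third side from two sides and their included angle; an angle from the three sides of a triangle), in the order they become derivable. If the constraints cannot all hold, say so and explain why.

The constraints are consistent. Derivable facts, in order:
After 1 step:
- TB ≈ 7.74
- VE = √109
- ∠QTV = 36.87°
- ∠QVT = 53.13°
- ∠TQV = 90°
After 2 steps:
- EZ ≈ 7.76
- ∠BTV = 11.17°
- ∠BTX = 41.14°
- ∠BXT = 39.56°
- ∠EVQ = 73.3°
- ∠QEV = 16.7°
- ∠TBV = 18.83°
- ∠TBX = 99.3°
After 3 steps:
- ∠EZV = 107.89°
- ∠VEZ = 27.11°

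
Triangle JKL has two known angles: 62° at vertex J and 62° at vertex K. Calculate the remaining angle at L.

angle L = 180 - 62 - 62 = 56 degrees.

56 degrees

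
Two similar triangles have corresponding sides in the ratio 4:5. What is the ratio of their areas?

Area ratio = (side ratio)^2 = (4/5)^2 = 16:25.

16:25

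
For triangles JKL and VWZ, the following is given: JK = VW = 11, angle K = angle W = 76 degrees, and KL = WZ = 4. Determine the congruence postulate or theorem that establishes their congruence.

The given information matches SAS: Two pairs of corresponding sides and the included angle are equal (Side-Angle-Side).

SAS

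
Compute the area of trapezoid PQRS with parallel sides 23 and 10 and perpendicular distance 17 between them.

Area = (23 + 10) * 17 / 2 = 561 / 2 = 561/2

561/2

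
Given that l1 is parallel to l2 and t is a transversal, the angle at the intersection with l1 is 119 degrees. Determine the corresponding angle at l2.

Corresponding angles are equal: 119 degrees.

119 degrees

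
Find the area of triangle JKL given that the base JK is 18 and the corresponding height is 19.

Area = (1/2) * base * height
Area = (1/2) * 18 * 19
Area = 171

171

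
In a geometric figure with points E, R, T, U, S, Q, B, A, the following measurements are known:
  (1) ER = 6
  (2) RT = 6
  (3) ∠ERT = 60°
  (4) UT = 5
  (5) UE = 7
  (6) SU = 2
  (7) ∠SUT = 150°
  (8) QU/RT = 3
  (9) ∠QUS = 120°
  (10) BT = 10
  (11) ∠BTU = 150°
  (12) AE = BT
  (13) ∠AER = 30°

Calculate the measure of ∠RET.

Step 1: By the law of cosines on triangle ERT: ET² = 6² + 6² − 2·6·6·cos(60°) = 36, so ET = 6.
Step 2: By the inverse law of cosines on triangle RET: cos(∠RET) = (6² + 6² − 6²) / (2·6·6) = 36/72 = 0.5, so ∠RET = 60°.

Therefore, the measure of angle ∠RET = 60°.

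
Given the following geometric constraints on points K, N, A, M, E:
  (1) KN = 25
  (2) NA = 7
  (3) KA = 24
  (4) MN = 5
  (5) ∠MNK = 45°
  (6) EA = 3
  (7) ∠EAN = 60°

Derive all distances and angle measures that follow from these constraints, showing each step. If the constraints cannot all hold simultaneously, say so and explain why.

The constraints are consistent.

Step 1: From KN = 25, NM = 5, and ∠KNM = 45°, by the law of cosines:
  KM² = KN² + NM² - 2·KN·NM·cos(45°) = 625 + 25 - 176.8 = 473.2
  KM ≈ 21.75

Step 2: From NA = 7, AE = 3, and ∠NAE = 60°, by the law of cosines:
  NE² = NA² + AE² - 2·NA·AE·cos(60°) = 49 + 9 - 21 = 37
  NE = √37

Step 3: From KA = 24, KN = 25, AN = 7, by the inverse law of cosines:
  cos(∠AKN) = (KA² + KN² - AN²) / (2·KA·KN)
  ∠AKN = 16.26°

Step 4: From NA = 7, NK = 25, AK = 24, by the inverse law of cosines:
  cos(∠ANK) = (NA² + NK² - AK²) / (2·NA·NK)
  ∠ANK = 73.74°

Step 5: From AK = 24, AN = 7, KN = 25, by the inverse law of cosines:
  cos(∠KAN) = (AK² + AN² - KN²) / (2·AK·AN)
  ∠KAN = 90°

Step 6: From KM = 21.75, KN = 25, MN = 5, by the inverse law of cosines:
  cos(∠MKN) = (KM² + KN² - MN²) / (2·KM·KN)
  ∠MKN = 9.35°

Step 7: From NA = 7, NE = √37, AE = 3, by the inverse law of cosines:
  cos(∠ANE) = (NA² + NE² - AE²) / (2·NA·NE)
  ∠ANE = 25.28°

Step 8: From MK = 21.75, MN = 5, KN = 25, by the inverse law of cosines:
  cos(∠KMN) = (MK² + MN² - KN²) / (2·MK·MN)
  ∠KMN = 125.65°

Step 9: From EA = 3, EN = √37, AN = 7, by the inverse law of cosines:
  cos(∠AEN) = (EA² + EN² - AN²) / (2·EA·EN)
  ∠AEN = 94.72°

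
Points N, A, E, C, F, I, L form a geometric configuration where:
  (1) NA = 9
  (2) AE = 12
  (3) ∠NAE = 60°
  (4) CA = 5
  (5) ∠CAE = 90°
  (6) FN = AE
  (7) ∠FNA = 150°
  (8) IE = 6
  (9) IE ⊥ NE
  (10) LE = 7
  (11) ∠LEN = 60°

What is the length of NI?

Step 1: By the law of cosines on triangle EAN: EN² = 12² + 9² − 2·12·9·cos(60°) = 117, so EN = 3·√13.
Step 2: By the law of cosines on triangle NEI: NI² = (3·√13)² + 6² − 2·3·√13·6·cos(90°) = 153, so NI = 3·√17.

Therefore, the length of NI = 3·√17.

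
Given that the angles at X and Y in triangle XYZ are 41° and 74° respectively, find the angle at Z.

The interior angles sum to 180°: angle Z = 180 - 41 - 74 = 65°.
The triangle is acute (angles 41°, 74°, 65°).

65 degrees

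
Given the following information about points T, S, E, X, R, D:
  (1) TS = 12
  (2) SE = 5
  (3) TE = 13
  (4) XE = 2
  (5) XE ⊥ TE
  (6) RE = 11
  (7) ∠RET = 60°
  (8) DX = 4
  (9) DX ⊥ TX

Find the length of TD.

Step 1: By the law of cosines on triangle XET: XT² = 2² + 13² − 2·2·13·cos(90°) = 173, so XT = √173.
Step 2: By the law of cosines on triangle TXD: TD² = √173² + 4² − 2·√173·4·cos(90°) = 189, so TD = 3·√21.

Therefore, the length of TD = 3·√21.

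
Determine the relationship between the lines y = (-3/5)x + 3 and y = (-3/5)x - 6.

Slope of line 1: m1 = -3/5
Slope of line 2: m2 = -3/5
Two lines are parallel if and only if they have equal slopes (or both are vertical).
Here m1 = m2 = -3/5, confirming the lines are parallel.

Parallel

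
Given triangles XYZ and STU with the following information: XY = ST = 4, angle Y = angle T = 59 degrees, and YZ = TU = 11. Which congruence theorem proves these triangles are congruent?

Consider the given information: XY = ST = 4, angle Y = angle T = 59 degrees, and YZ = TU = 11
This is not SSS or ASA: SSS requires all three pairs of sides, but we don't have that. ASA requires two angles and the side between them.
The correct criterion is SAS. Two pairs of corresponding sides and the included angle are equal (Side-Angle-Side).

SAS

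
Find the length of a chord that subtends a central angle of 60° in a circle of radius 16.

Chord = 2(16) sin(30°) = 16

16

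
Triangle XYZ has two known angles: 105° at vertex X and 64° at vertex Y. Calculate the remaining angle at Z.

By the triangle angle sum property, the three interior angles of any triangle add up to 180°.
We know angle X = 105° and angle Y = 64°, so their sum is 169°.
Therefore angle Z = 180° - 169° = 11°.

11 degrees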